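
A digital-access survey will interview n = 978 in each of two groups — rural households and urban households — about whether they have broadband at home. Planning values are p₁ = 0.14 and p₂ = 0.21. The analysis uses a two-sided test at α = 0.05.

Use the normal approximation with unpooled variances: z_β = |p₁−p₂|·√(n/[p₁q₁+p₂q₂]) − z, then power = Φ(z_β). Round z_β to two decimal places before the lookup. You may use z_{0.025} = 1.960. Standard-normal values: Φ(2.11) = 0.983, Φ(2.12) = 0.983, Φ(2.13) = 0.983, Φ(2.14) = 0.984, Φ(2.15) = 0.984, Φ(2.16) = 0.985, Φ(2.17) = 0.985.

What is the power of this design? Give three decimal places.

Power ≈ 0.983

z_β = |p₁−p₂|·√(n/[p₁q₁+p₂q₂]) − z_{α/2}
    = 0.07 · √(978/0.2863) − 1.960
    = 0.07 · 58.4465 − 1.960
    = 4.0913 − 1.960 = 2.1313 → 2.13
Power = Φ(2.13) = 0.983.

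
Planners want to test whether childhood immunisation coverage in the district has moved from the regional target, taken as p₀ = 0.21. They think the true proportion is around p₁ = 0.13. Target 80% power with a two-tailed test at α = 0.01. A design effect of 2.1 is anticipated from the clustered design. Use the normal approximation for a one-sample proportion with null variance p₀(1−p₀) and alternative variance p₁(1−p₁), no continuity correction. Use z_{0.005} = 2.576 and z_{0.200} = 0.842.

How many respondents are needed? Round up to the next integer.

n = 583

n = [z_{α/2}·√(p₀q₀) + z_β·√(p₁q₁)]² / (p₁ − p₀)²
  = [2.576·√(0.21·0.79) + 0.842·√(0.13·0.87)]² / (-0.08)²
  = [2.576·0.4073 + 0.842·0.3363]² / 0.0064
  = [1.3324]² / 0.0064
  = 277.39
Design effect: 2.1 × 277.39 = 582.51.
Round up → n = 583.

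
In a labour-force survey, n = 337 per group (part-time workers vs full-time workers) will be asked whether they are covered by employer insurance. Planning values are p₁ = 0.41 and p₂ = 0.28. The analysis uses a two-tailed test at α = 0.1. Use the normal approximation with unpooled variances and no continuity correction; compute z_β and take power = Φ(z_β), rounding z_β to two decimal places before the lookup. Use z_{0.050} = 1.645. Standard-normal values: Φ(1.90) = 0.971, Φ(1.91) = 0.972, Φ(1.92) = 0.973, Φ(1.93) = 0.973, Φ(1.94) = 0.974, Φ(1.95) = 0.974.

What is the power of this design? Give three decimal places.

Power ≈ 0.974

z_β = |p₁−p₂|·√(n/[p₁q₁+p₂q₂]) − z_{α/2}
    = 0.13 · √(337/0.4435) − 1.645
    = 0.13 · 27.5656 − 1.645
    = 3.5835 − 1.645 = 1.9385 → 1.94
Power = Φ(1.94) = 0.974.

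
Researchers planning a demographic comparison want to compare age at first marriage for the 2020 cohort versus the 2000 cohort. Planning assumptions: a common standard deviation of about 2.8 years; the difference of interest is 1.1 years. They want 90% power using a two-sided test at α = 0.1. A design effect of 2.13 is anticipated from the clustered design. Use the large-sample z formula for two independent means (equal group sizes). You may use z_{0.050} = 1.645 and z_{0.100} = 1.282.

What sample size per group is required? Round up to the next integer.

n = (z_{α/2} + z_β)² · (σ₁² + σ₂²) / δ²
  = (1.645 + 1.282)² · (2·2.8² = 15.68) / 1.1²
  = 8.5673 · 15.68 / 1.21
  = 111.02
Design effect: 2.13 × 111.02 = 236.48.
Round up → n = 237 per group.

n = 237 per group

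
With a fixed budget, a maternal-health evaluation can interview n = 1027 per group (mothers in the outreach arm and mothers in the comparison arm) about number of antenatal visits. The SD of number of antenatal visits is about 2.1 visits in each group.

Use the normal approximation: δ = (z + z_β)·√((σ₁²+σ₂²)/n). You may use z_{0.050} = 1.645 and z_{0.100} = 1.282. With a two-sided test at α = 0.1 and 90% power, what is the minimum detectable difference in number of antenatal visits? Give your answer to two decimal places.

Minimum detectable difference ≈ 0.27 visits

δ = (z_{α/2} + z_β) · √((σ₁²+σ₂²)/n)
  = (1.645 + 1.282) · √(8.82/1027)
  = 2.927 · √0.00859
  = 2.927 · 0.0927
  = 0.2713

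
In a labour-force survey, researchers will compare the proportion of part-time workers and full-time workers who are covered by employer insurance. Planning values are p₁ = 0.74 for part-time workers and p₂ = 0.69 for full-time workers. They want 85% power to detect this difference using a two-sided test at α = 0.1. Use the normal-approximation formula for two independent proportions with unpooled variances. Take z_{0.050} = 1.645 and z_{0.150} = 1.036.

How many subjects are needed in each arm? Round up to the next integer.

n = (z_{α/2} + z_β)² · [p₁(1−p₁) + p₂(1−p₂)] / (p₁ − p₂)²
  = (1.645 + 1.036)² · (0.74·0.26 + 0.69·0.31) / (0.05)²
  = (2.681)² · (0.1924 + 0.2139) / 0.0025
  = 7.1878 · 0.4063 / 0.0025
  = 1168.15
Round up → n = 1169 per group.

n = 1169 per group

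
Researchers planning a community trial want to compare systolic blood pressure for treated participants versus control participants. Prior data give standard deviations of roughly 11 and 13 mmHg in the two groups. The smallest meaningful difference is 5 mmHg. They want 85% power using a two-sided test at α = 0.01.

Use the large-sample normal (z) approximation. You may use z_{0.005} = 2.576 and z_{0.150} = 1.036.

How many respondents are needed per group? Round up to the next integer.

n = 152 per group

n = (z_{α/2} + z_β)² · (σ₁² + σ₂²) / δ²
  = (2.576 + 1.036)² · (11² + 13² = 290) / 5²
  = 13.0465 · 290 / 25
  = 151.34
Round up → n = 152 per group.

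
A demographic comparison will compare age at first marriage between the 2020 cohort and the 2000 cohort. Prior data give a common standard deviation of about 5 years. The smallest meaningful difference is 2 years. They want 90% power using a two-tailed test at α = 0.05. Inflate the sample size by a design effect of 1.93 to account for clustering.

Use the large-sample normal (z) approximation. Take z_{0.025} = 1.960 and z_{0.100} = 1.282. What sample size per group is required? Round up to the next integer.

n = 254 per group

n = (z_{α/2} + z_β)² · (σ₁² + σ₂²) / δ²
  = (1.960 + 1.282)² · (2·5² = 50) / 2²
  = 10.5106 · 50 / 4
  = 131.38
Design effect: 1.93 × 131.38 = 253.57.
Round up → n = 254 per group.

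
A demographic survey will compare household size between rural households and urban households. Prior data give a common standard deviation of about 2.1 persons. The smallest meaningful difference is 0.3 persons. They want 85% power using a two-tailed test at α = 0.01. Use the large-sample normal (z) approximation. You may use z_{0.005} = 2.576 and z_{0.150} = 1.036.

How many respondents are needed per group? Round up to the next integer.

n = (z_{α/2} + z_β)² · (σ₁² + σ₂²) / δ²
  = (2.576 + 1.036)² · (2·2.1² = 8.82) / 0.3²
  = 13.0465 · 8.82 / 0.09
  = 1278.56
Round up → n = 1279 per group.

n = 1279 per group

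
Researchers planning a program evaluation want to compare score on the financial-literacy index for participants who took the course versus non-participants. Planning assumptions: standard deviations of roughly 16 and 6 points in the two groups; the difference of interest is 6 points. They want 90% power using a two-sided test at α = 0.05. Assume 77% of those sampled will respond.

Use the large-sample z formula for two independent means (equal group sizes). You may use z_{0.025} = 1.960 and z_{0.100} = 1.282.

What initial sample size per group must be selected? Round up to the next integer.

n = 111 per group

n = (z_{α/2} + z_β)² · (σ₁² + σ₂²) / δ²
  = (1.960 + 1.282)² · (16² + 6² = 292) / 6²
  = 10.5106 · 292 / 36
  = 85.25
Adjust for 77% response: 85.25 / 0.77 = 110.72.
Round up → n = 111 per group.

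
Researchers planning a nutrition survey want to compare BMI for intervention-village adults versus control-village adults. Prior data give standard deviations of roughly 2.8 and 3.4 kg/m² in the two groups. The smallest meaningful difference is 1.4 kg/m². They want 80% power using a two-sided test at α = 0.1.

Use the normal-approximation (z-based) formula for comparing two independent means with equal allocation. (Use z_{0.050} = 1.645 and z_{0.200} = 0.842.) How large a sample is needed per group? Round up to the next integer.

n = 62 per group

n = (z_{α/2} + z_β)² · (σ₁² + σ₂²) / δ²
  = (1.645 + 0.842)² · (2.8² + 3.4² = 19.4) / 1.4²
  = 6.1852 · 19.4 / 1.96
  = 61.22
Round up → n = 62 per group.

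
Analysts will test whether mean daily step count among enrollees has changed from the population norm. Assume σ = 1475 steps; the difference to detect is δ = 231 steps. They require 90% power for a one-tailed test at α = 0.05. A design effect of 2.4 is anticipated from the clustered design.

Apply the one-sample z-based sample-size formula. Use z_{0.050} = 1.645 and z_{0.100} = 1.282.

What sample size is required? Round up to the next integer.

n = 839

n = (z_α + z_β)² · σ² / δ²
  = (1.645 + 1.282)² · 1475² / 231²
  = 8.5673 · 2175625 / 53361
  = 349.31
Design effect: 2.4 × 349.31 = 838.33.
Round up → n = 839.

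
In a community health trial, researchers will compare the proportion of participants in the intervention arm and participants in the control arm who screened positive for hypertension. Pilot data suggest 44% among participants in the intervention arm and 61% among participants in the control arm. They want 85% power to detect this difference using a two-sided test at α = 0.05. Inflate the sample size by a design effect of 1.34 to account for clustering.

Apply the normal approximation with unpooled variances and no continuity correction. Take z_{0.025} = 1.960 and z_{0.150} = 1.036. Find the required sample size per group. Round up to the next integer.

n = (z_{α/2} + z_β)² · [p₁(1−p₁) + p₂(1−p₂)] / (p₁ − p₂)²
  = (1.960 + 1.036)² · (0.44·0.56 + 0.61·0.39) / (-0.17)²
  = (2.996)² · (0.2464 + 0.2379) / 0.0289
  = 8.9760 · 0.4843 / 0.0289
  = 150.42
Design effect: 1.34 × 150.42 = 201.56.
Round up → n = 202 per group.

n = 202 per group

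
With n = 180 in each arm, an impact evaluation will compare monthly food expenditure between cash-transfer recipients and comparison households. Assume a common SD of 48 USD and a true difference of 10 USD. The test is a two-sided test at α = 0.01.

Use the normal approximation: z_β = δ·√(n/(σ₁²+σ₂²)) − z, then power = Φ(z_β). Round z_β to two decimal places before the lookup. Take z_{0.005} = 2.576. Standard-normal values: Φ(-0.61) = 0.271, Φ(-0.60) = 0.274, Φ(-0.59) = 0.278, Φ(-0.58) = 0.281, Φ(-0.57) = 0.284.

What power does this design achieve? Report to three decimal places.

Power ≈ 0.274

z_β = δ·√(n/(σ₁²+σ₂²)) − z_{α/2}
    = 10 · √(180/4608) − 2.576
    = 10 · 0.19764 − 2.576
    = 1.9764 − 2.576 = -0.5996 → -0.60
Power = Φ(-0.60) = 0.274.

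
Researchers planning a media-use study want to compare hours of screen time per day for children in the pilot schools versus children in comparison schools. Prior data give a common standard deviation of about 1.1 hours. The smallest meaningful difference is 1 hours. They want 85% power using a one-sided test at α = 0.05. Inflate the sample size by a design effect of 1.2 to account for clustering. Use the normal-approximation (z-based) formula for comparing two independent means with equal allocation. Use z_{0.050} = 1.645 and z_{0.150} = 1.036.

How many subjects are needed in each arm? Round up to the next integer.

n = (z_α + z_β)² · (σ₁² + σ₂²) / δ²
  = (1.645 + 1.036)² · (2·1.1² = 2.42) / 1²
  = 7.1878 · 2.42 / 1
  = 17.39
Design effect: 1.2 × 17.39 = 20.87.
Round up → n = 21 per group.

n = 21 per group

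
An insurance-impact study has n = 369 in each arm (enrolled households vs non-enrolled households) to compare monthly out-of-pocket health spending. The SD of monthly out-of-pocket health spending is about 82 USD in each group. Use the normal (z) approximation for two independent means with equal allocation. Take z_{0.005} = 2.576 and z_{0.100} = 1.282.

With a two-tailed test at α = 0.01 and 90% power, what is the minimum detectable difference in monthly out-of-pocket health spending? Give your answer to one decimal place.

Minimum detectable difference ≈ 23.3 USD

δ = (z_{α/2} + z_β) · √((σ₁²+σ₂²)/n)
  = (2.576 + 1.282) · √(13448/369)
  = 3.858 · √36.4444
  = 3.858 · 6.0369
  = 23.2905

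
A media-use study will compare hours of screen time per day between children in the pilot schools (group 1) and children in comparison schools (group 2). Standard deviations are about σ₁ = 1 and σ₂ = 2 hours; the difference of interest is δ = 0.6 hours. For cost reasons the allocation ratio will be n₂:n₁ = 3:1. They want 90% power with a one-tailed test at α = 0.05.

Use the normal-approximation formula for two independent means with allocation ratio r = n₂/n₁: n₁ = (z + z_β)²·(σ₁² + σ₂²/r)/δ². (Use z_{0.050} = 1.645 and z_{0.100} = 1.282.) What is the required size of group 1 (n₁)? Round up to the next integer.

n₁ = 56

n₁ = (z_α + z_β)² · (σ₁² + σ₂²/r) / δ²
   = (1.645 + 1.282)² · (1² + 2²/3) / 0.6²
   = 8.5673 · (1 + 1.3333) / 0.36
   = 8.5673 · 2.3333 / 0.36
   = 55.53
Round up → n₁ = 56; n₂ = r·n₁ = 3 × 56 = 168.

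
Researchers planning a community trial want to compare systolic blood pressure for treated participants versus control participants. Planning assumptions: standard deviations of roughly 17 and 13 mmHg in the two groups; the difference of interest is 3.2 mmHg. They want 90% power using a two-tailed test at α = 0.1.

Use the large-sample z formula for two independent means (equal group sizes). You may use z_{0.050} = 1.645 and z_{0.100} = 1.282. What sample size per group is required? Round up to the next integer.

n = 384 per group

n = (z_{α/2} + z_β)² · (σ₁² + σ₂²) / δ²
  = (1.645 + 1.282)² · (17² + 13² = 458) / 3.2²
  = 8.5673 · 458 / 10.24
  = 383.19
Round up → n = 384 per group.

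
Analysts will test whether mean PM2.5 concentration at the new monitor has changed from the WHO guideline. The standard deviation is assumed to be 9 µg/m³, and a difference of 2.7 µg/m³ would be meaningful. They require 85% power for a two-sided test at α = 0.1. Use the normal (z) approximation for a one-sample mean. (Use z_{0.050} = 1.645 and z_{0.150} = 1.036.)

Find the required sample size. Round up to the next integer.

n = 80

n = (z_{α/2} + z_β)² · σ² / δ²
  = (1.645 + 1.036)² · 9² / 2.7²
  = 7.1878 · 81 / 7.29
  = 79.86
Round up → n = 80.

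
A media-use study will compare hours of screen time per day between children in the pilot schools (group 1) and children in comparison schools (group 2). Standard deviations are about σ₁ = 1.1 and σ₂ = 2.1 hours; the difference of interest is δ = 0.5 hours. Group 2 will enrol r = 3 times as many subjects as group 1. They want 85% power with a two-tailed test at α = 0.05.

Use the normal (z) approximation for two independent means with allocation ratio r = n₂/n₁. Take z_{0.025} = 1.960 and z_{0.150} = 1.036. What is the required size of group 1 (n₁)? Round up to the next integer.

n₁ = 97

n₁ = (z_{α/2} + z_β)² · (σ₁² + σ₂²/r) / δ²
   = (1.960 + 1.036)² · (1.1² + 2.1²/3) / 0.5²
   = 8.9760 · (1.21 + 1.47) / 0.25
   = 8.9760 · 2.68 / 0.25
   = 96.22
Round up → n₁ = 97; n₂ = r·n₁ = 3 × 97 = 291.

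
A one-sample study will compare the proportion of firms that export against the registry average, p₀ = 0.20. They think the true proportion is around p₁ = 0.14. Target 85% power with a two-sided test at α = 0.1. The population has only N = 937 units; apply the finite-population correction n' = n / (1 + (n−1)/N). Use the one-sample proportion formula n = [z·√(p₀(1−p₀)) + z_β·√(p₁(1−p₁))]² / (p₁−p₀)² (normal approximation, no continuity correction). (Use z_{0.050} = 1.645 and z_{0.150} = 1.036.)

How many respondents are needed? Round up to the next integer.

n = [z_{α/2}·√(p₀q₀) + z_β·√(p₁q₁)]² / (p₁ − p₀)²
  = [1.645·√(0.20·0.80) + 1.036·√(0.14·0.86)]² / (-0.06)²
  = [1.645·0.4000 + 1.036·0.3470]² / 0.0036
  = [1.0175]² / 0.0036
  = 287.57
Finite-population correction (N = 937): 287.57 / (1 + (287.57 − 1)/937) = 220.22.
Round up → n = 221.

n = 221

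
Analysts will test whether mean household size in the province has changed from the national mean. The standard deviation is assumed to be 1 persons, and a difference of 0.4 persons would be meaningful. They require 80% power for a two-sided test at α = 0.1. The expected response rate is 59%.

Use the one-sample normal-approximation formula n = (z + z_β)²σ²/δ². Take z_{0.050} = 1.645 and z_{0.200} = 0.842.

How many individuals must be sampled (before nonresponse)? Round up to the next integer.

n = (z_{α/2} + z_β)² · σ² / δ²
  = (1.645 + 0.842)² · 1² / 0.4²
  = 6.1852 · 1 / 0.16
  = 38.66
Adjust for 59% response: 38.66 / 0.59 = 65.52.
Round up → n = 66.

n = 66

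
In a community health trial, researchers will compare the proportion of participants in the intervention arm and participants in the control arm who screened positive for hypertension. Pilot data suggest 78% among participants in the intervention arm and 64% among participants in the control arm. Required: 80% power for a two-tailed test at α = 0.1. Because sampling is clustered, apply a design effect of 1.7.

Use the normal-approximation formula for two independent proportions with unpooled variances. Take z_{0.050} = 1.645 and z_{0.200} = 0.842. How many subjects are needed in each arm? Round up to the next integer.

n = (z_{α/2} + z_β)² · [p₁(1−p₁) + p₂(1−p₂)] / (p₁ − p₂)²
  = (1.645 + 0.842)² · (0.78·0.22 + 0.64·0.36) / (0.14)²
  = (2.487)² · (0.1716 + 0.2304) / 0.0196
  = 6.1852 · 0.4020 / 0.0196
  = 126.86
Design effect: 1.7 × 126.86 = 215.66.
Round up → n = 216 per group.

n = 216 per group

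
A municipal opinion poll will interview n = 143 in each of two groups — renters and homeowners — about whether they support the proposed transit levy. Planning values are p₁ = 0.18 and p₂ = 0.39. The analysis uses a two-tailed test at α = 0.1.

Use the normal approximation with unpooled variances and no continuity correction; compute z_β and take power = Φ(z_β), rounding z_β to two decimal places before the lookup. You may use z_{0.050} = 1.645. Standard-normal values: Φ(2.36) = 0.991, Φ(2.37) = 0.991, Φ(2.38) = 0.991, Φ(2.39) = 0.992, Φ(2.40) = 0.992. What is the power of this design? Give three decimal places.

z_β = |p₁−p₂|·√(n/[p₁q₁+p₂q₂]) − z_{α/2}
    = 0.21 · √(143/0.3855) − 1.645
    = 0.21 · 19.2600 − 1.645
    = 4.0446 − 1.645 = 2.3996 → 2.40
Power = Φ(2.40) = 0.992.

Power ≈ 0.992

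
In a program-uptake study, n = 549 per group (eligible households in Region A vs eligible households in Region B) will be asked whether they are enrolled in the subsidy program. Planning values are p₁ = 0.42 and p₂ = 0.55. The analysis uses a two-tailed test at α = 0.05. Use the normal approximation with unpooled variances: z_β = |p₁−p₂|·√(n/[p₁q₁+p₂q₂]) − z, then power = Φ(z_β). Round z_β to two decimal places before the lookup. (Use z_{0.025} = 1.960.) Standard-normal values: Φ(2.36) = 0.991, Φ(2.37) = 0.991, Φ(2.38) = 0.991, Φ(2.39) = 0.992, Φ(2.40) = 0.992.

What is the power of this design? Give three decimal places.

z_β = |p₁−p₂|·√(n/[p₁q₁+p₂q₂]) − z_{α/2}
    = 0.13 · √(549/0.4911) − 1.960
    = 0.13 · 33.4350 − 1.960
    = 4.3465 − 1.960 = 2.3865 → 2.39
Power = Φ(2.39) = 0.992.

Power ≈ 0.992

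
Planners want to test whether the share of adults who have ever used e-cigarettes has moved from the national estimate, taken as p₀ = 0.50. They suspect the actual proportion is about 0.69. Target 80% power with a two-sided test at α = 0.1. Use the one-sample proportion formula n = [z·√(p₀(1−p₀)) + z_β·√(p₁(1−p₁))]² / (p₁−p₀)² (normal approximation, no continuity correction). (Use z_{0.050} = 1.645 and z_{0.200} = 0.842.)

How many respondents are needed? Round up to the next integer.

n = 41

n = [z_{α/2}·√(p₀q₀) + z_β·√(p₁q₁)]² / (p₁ − p₀)²
  = [1.645·√(0.50·0.50) + 0.842·√(0.69·0.31)]² / (0.19)²
  = [1.645·0.5000 + 0.842·0.4625]² / 0.0361
  = [1.2119]² / 0.0361
  = 40.69
Round up → n = 41.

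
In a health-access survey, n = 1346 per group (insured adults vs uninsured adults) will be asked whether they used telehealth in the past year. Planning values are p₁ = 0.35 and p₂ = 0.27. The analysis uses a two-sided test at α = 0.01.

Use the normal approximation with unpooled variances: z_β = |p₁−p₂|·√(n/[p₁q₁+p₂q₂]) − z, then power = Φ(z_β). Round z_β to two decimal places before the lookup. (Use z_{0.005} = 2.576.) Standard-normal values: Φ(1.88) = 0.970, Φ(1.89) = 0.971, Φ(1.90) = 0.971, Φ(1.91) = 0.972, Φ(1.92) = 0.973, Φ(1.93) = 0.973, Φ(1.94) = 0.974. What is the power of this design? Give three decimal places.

z_β = |p₁−p₂|·√(n/[p₁q₁+p₂q₂]) − z_{α/2}
    = 0.08 · √(1346/0.4246) − 2.576
    = 0.08 · 56.3031 − 2.576
    = 4.5043 − 2.576 = 1.9283 → 1.93
Power = Φ(1.93) = 0.973.

Power ≈ 0.973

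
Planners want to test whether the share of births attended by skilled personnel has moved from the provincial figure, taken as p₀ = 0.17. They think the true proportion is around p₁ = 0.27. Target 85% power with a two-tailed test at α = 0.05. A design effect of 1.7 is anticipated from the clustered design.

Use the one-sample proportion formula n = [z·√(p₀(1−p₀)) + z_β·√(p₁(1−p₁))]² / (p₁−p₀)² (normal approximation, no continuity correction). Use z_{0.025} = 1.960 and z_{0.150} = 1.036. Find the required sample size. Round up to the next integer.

n = [z_{α/2}·√(p₀q₀) + z_β·√(p₁q₁)]² / (p₁ − p₀)²
  = [1.960·√(0.17·0.83) + 1.036·√(0.27·0.73)]² / (0.10)²
  = [1.960·0.3756 + 1.036·0.4440]² / 0.0100
  = [1.1962]² / 0.0100
  = 143.09
Design effect: 1.7 × 143.09 = 243.24.
Round up → n = 244.

n = 244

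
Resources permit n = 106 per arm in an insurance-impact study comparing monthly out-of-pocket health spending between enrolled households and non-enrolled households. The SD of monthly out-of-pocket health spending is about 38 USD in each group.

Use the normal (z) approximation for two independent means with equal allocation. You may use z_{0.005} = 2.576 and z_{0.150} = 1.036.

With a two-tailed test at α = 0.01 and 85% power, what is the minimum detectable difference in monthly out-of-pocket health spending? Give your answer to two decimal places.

δ = (z_{α/2} + z_β) · √((σ₁²+σ₂²)/n)
  = (2.576 + 1.036) · √(2888/106)
  = 3.612 · √27.2453
  = 3.612 · 5.2197
  = 18.8536

Minimum detectable difference ≈ 18.85 USD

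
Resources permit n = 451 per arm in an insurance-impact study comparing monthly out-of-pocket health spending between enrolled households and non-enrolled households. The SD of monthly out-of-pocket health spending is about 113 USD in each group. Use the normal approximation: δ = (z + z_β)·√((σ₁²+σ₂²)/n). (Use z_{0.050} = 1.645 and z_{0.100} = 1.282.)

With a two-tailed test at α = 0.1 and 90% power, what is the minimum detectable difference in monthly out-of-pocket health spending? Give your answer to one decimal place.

δ = (z_{α/2} + z_β) · √((σ₁²+σ₂²)/n)
  = (1.645 + 1.282) · √(25538/451)
  = 2.927 · √56.6253
  = 2.927 · 7.5250
  = 22.0256

Minimum detectable difference ≈ 22.0 USD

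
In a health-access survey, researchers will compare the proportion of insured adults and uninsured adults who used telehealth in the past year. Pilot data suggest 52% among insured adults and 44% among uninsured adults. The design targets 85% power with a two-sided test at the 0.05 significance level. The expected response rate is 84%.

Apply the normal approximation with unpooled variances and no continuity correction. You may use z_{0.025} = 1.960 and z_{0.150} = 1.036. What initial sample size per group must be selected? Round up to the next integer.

n = 829 per group

n = (z_{α/2} + z_β)² · [p₁(1−p₁) + p₂(1−p₂)] / (p₁ − p₂)²
  = (1.960 + 1.036)² · (0.52·0.48 + 0.44·0.56) / (0.08)²
  = (2.996)² · (0.2496 + 0.2464) / 0.0064
  = 8.9760 · 0.4960 / 0.0064
  = 695.64
Adjust for 84% response: 695.64 / 0.84 = 828.14.
Round up → n = 829 per group.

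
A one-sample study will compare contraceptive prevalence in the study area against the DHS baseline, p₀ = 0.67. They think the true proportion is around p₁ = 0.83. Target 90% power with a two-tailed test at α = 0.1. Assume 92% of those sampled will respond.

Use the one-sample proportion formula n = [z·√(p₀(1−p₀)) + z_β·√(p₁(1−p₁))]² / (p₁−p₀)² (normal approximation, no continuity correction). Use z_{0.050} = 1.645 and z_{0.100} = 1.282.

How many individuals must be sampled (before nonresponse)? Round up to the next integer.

n = 67

n = [z_{α/2}·√(p₀q₀) + z_β·√(p₁q₁)]² / (p₁ − p₀)²
  = [1.645·√(0.67·0.33) + 1.282·√(0.83·0.17)]² / (0.16)²
  = [1.645·0.4702 + 1.282·0.3756]² / 0.0256
  = [1.2551]² / 0.0256
  = 61.53
Adjust for 92% response: 61.53 / 0.92 = 66.88.
Round up → n = 67.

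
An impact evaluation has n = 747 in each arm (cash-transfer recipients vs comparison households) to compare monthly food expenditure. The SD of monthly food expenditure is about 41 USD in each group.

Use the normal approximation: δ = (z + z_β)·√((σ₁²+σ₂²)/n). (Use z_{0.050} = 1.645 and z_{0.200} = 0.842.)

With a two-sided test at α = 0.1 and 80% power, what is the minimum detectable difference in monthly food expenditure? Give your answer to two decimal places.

Minimum detectable difference ≈ 5.28 USD

δ = (z_{α/2} + z_β) · √((σ₁²+σ₂²)/n)
  = (1.645 + 0.842) · √(3362/747)
  = 2.487 · √4.5007
  = 2.487 · 2.1215
  = 5.2761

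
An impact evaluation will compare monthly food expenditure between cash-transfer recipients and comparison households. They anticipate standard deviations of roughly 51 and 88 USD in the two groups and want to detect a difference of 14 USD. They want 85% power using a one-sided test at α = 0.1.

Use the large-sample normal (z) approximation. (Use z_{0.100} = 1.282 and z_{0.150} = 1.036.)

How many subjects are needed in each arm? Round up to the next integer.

n = 284 per group

n = (z_α + z_β)² · (σ₁² + σ₂²) / δ²
  = (1.282 + 1.036)² · (51² + 88² = 10345) / 14²
  = 5.3731 · 10345 / 196
  = 283.60
Round up → n = 284 per group.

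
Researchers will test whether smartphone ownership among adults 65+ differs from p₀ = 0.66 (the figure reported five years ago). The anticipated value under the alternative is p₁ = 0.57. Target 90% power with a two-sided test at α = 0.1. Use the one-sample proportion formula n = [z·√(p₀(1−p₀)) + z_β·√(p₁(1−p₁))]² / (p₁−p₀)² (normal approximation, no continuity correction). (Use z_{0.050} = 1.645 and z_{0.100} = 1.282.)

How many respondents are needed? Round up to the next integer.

n = 247

n = [z_{α/2}·√(p₀q₀) + z_β·√(p₁q₁)]² / (p₁ − p₀)²
  = [1.645·√(0.66·0.34) + 1.282·√(0.57·0.43)]² / (-0.09)²
  = [1.645·0.4737 + 1.282·0.4951]² / 0.0081
  = [1.4139]² / 0.0081
  = 246.82
Round up → n = 247.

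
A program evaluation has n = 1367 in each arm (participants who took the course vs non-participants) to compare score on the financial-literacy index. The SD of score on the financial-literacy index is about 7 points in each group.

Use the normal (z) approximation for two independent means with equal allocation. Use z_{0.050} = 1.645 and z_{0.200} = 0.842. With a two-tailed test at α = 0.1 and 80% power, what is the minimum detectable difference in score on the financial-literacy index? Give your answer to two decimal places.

Minimum detectable difference ≈ 0.67 points

δ = (z_{α/2} + z_β) · √((σ₁²+σ₂²)/n)
  = (1.645 + 0.842) · √(98/1367)
  = 2.487 · √0.07169
  = 2.487 · 0.2677
  = 0.6659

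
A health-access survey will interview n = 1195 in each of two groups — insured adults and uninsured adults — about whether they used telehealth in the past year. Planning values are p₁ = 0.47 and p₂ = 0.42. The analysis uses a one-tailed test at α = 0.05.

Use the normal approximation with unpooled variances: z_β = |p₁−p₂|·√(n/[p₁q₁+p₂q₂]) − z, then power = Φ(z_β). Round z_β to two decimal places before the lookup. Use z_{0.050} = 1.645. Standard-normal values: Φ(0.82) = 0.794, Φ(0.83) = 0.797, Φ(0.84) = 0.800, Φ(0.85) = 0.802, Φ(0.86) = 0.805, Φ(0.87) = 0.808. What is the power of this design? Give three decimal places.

Power ≈ 0.794

z_β = |p₁−p₂|·√(n/[p₁q₁+p₂q₂]) − z_α
    = 0.05 · √(1195/0.4927) − 1.645
    = 0.05 · 49.2485 − 1.645
    = 2.4624 − 1.645 = 0.8174 → 0.82
Power = Φ(0.82) = 0.794.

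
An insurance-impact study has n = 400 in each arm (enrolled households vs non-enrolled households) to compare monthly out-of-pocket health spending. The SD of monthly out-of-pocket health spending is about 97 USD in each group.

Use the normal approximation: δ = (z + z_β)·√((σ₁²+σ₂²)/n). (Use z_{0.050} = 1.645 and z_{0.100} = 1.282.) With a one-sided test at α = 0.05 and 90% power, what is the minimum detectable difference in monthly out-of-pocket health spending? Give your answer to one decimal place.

δ = (z_α + z_β) · √((σ₁²+σ₂²)/n)
  = (1.645 + 1.282) · √(18818/400)
  = 2.927 · √47.045
  = 2.927 · 6.8589
  = 20.0761

Minimum detectable difference ≈ 20.1 USD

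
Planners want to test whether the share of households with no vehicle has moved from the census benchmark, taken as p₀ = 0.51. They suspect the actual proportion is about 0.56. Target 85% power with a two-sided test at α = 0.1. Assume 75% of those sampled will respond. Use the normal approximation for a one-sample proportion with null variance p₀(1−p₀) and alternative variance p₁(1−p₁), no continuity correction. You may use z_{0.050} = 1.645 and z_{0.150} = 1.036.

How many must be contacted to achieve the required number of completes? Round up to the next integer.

n = 953

n = [z_{α/2}·√(p₀q₀) + z_β·√(p₁q₁)]² / (p₁ − p₀)²
  = [1.645·√(0.51·0.49) + 1.036·√(0.56·0.44)]² / (0.05)²
  = [1.645·0.4999 + 1.036·0.4964]² / 0.0025
  = [1.3366]² / 0.0025
  = 714.59
Adjust for 75% response: 714.59 / 0.75 = 952.79.
Round up → n = 953.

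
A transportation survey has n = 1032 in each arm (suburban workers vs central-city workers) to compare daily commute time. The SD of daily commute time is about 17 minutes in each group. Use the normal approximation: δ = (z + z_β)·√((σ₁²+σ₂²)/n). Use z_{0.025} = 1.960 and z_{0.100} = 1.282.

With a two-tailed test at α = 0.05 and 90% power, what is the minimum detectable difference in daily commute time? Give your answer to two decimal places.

δ = (z_{α/2} + z_β) · √((σ₁²+σ₂²)/n)
  = (1.960 + 1.282) · √(578/1032)
  = 3.242 · √0.56008
  = 3.242 · 0.7484
  = 2.4263

Minimum detectable difference ≈ 2.43 minutes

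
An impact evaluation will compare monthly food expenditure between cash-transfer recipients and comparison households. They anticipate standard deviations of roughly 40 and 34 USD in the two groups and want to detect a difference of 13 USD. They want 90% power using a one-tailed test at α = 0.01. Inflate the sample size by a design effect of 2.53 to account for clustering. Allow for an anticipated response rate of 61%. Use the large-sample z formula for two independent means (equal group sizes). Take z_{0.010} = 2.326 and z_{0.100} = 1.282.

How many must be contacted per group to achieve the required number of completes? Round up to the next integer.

n = (z_α + z_β)² · (σ₁² + σ₂²) / δ²
  = (2.326 + 1.282)² · (40² + 34² = 2756) / 13²
  = 13.0177 · 2756 / 169
  = 212.29
Design effect: 2.53 × 212.29 = 537.09.
Adjust for 61% response: 537.09 / 0.61 = 880.47.
Round up → n = 881 per group.

n = 881 per group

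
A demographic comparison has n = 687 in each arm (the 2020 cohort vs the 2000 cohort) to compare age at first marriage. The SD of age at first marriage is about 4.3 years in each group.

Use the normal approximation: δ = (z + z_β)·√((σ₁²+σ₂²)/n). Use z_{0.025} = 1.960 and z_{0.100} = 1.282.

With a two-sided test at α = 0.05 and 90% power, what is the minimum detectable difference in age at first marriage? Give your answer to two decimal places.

δ = (z_{α/2} + z_β) · √((σ₁²+σ₂²)/n)
  = (1.960 + 1.282) · √(36.98/687)
  = 3.242 · √0.05383
  = 3.242 · 0.2320
  = 0.7522

Minimum detectable difference ≈ 0.75 years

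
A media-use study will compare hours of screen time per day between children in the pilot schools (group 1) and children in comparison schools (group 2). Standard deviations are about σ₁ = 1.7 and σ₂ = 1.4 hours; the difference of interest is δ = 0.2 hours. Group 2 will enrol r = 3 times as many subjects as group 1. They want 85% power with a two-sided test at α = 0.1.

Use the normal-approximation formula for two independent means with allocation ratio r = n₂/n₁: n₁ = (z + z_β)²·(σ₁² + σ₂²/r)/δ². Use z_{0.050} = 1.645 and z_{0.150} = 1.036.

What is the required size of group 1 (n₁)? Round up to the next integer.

n₁ = 637

n₁ = (z_{α/2} + z_β)² · (σ₁² + σ₂²/r) / δ²
   = (1.645 + 1.036)² · (1.7² + 1.4²/3) / 0.2²
   = 7.1878 · (2.89 + 0.65333) / 0.04
   = 7.1878 · 3.5433 / 0.04
   = 636.72
Round up → n₁ = 637; n₂ = r·n₁ = 3 × 637 = 1911.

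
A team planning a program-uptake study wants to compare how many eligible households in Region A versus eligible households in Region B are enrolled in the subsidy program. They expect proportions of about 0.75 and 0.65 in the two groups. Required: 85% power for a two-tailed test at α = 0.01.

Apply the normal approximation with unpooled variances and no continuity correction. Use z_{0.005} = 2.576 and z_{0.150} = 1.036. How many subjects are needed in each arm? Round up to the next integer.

n = (z_{α/2} + z_β)² · [p₁(1−p₁) + p₂(1−p₂)] / (p₁ − p₂)²
  = (2.576 + 1.036)² · (0.75·0.25 + 0.65·0.35) / (0.10)²
  = (3.612)² · (0.1875 + 0.2275) / 0.0100
  = 13.0465 · 0.4150 / 0.0100
  = 541.43
Round up → n = 542 per group.

n = 542 per group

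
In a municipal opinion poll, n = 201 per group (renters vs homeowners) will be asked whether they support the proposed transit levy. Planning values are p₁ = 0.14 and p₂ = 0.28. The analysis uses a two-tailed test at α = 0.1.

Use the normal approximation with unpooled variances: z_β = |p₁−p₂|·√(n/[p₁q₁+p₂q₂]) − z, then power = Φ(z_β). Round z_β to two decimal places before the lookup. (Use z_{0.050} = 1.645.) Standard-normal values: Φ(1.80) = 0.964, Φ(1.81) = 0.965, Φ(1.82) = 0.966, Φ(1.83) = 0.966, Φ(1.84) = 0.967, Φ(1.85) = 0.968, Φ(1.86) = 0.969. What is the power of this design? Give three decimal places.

Power ≈ 0.968

z_β = |p₁−p₂|·√(n/[p₁q₁+p₂q₂]) − z_{α/2}
    = 0.14 · √(201/0.3220) − 1.645
    = 0.14 · 24.9845 − 1.645
    = 3.4978 − 1.645 = 1.8528 → 1.85
Power = Φ(1.85) = 0.968.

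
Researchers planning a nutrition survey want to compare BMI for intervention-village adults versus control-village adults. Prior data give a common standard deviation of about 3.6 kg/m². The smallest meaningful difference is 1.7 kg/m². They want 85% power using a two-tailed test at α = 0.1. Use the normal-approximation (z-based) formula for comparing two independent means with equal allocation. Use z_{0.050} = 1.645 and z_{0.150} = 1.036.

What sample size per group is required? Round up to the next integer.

n = 65 per group

n = (z_{α/2} + z_β)² · (σ₁² + σ₂²) / δ²
  = (1.645 + 1.036)² · (2·3.6² = 25.92) / 1.7²
  = 7.1878 · 25.92 / 2.89
  = 64.47
Round up → n = 65 per group.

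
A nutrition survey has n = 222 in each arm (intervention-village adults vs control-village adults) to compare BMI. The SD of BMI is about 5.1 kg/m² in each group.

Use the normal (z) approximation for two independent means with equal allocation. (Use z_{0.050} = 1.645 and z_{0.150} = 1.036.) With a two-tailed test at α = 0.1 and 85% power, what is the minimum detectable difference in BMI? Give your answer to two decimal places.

δ = (z_{α/2} + z_β) · √((σ₁²+σ₂²)/n)
  = (1.645 + 1.036) · √(52.02/222)
  = 2.681 · √0.23432
  = 2.681 · 0.4841
  = 1.2978

Minimum detectable difference ≈ 1.30 kg/m²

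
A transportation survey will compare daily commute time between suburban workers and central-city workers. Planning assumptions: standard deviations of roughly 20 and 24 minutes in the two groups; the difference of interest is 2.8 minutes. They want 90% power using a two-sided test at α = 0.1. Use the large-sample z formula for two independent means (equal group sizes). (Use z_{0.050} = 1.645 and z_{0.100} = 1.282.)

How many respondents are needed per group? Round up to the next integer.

n = 1067 per group

n = (z_{α/2} + z_β)² · (σ₁² + σ₂²) / δ²
  = (1.645 + 1.282)² · (20² + 24² = 976) / 2.8²
  = 8.5673 · 976 / 7.84
  = 1066.55
Round up → n = 1067 per group.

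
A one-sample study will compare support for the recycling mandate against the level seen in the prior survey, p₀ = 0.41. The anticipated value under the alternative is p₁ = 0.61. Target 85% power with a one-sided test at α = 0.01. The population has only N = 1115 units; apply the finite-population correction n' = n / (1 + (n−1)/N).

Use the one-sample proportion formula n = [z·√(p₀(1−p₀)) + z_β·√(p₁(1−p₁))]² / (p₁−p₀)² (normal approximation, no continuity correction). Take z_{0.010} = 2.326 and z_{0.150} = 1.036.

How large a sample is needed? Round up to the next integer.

n = [z_α·√(p₀q₀) + z_β·√(p₁q₁)]² / (p₁ − p₀)²
  = [2.326·√(0.41·0.59) + 1.036·√(0.61·0.39)]² / (0.20)²
  = [2.326·0.4918 + 1.036·0.4877]² / 0.0400
  = [1.6493]² / 0.0400
  = 68.01
Finite-population correction (N = 1115): 68.01 / (1 + (68.01 − 1)/1115) = 64.15.
Round up → n = 65.

n = 65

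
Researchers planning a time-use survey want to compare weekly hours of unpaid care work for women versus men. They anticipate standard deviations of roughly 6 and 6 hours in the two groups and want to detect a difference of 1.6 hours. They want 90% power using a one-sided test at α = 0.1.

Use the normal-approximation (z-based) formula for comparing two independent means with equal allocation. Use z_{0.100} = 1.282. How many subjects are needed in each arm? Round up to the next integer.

n = (z_α + z_β)² · (σ₁² + σ₂²) / δ²
  = (1.282 + 1.282)² · (6² + 6² = 72) / 1.6²
  = 6.5741 · 72 / 2.56
  = 184.90
Round up → n = 185 per group.

n = 185 per group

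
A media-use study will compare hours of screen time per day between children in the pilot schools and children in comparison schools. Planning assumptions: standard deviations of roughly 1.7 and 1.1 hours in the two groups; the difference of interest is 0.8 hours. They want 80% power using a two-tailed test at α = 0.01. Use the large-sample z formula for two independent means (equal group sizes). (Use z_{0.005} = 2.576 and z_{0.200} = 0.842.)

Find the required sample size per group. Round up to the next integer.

n = (z_{α/2} + z_β)² · (σ₁² + σ₂²) / δ²
  = (2.576 + 0.842)² · (1.7² + 1.1² = 4.1) / 0.8²
  = 11.6827 · 4.1 / 0.64
  = 74.84
Round up → n = 75 per group.

n = 75 per group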